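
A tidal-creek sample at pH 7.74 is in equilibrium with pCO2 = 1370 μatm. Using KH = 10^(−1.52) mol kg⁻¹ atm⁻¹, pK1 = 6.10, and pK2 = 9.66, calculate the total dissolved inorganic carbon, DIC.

DIC = 1.87 mmol/kg

[CO2*] = KH · pCO2 = 10^(−1.52) × 1370×10^-6 = 4.137×10^-5 mol/kg
α₀ = 1/(1 + K1/[H⁺] + K1K2/[H⁺]²) = 1/(1 + 10^+1.64 + 10^-0.28) = 0.02214
DIC = [CO2*]/α₀ = 4.137×10^-5 / 0.02214 = 1.87 mmol/kg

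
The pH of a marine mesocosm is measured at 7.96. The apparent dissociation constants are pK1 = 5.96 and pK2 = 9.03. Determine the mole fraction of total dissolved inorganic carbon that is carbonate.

α₂ = 0.0777

α₂ = 1 / (1 + [H⁺]/K2 + [H⁺]²/(K1K2)) = 1 / (1 + 10^+1.07 + 10^-0.93)
   = 1 / (1 + 11.749 + 0.11749) = 1/12.866 = 0.07772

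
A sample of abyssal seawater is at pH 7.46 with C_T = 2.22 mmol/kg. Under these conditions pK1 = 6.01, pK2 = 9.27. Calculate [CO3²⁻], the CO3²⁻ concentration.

[CO3²⁻] = 0.0327 mmol/kg

α₂ = 1 / (1 + [H⁺]/K2 + [H⁺]²/(K1K2)) = 1 / (1 + 10^+1.81 + 10^+0.36)
   = 1 / (1 + 64.565 + 2.2909) = 1/67.856 = 0.01474
[CO3²⁻] = α₂ × DIC = 0.01474 × 2.22 = 0.0327 mmol/kg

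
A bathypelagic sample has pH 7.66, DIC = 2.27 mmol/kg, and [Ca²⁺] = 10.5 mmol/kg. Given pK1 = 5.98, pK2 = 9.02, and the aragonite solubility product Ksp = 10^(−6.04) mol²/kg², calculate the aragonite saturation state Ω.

α₂ = 1 / (1 + [H⁺]/K2 + [H⁺]²/(K1K2)) = 1 / (1 + 10^+1.36 + 10^-0.32)
   = 1 / (1 + 22.909 + 0.47863) = 1/24.387 = 0.04100
[CO3²⁻] = α₂ × DIC = 0.04100 × 2.27 = 0.09308 mmol/kg
Ksp = 10^(−6.04) = 9.120×10^-7
Ω = [Ca²⁺][CO3²⁻]/Ksp = (10.5×10^-3)(9.308×10^-5) / 9.120×10^-7 = 1.07

Ω = 1.07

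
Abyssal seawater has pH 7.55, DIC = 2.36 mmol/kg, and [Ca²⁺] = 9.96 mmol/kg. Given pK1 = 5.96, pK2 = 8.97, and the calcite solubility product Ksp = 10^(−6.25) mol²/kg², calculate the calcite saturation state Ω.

α₂ = 1 / (1 + [H⁺]/K2 + [H⁺]²/(K1K2)) = 1 / (1 + 10^+1.42 + 10^-0.17)
   = 1 / (1 + 26.303 + 0.67608) = 1/27.979 = 0.03574
[CO3²⁻] = α₂ × DIC = 0.03574 × 2.36 = 0.08435 mmol/kg
Ksp = 10^(−6.25) = 5.623×10^-7
Ω = [Ca²⁺][CO3²⁻]/Ksp = (9.96×10^-3)(8.435×10^-5) / 5.623×10^-7 = 1.49

Ω = 1.49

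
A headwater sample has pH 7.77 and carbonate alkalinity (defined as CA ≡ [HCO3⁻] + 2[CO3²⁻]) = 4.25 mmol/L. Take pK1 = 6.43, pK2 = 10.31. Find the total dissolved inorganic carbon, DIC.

DIC = 4.43 mmol/L

CA = [HCO3⁻] + 2[CO3²⁻] = (α₁ + 2α₂)·DIC
At pH 7.77: [H⁺]/K1 = 10^-1.34 = 0.045709, K2/[H⁺] = 10^-2.54 = 0.0028840
α₁ = 1/(1 + 0.045709 + 0.0028840) = 1/1.0486 = 0.9537; α₂ = α₁·K2/[H⁺] = 0.002750
α₁ + 2α₂ = 0.9592
DIC = CA / (α₁ + 2α₂) = 4.25 / 0.9592 = 4.43 mmol/L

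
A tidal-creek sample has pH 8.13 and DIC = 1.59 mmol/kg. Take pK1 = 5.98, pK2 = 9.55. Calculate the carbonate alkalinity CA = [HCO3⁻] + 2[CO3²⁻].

CA = 1.64 mmol/kg

CA = [HCO3⁻] + 2[CO3²⁻] = (α₁ + 2α₂)·DIC
At pH 8.13: [H⁺]/K1 = 10^-2.15 = 0.0070795, K2/[H⁺] = 10^-1.42 = 0.038019
α₁ = 1/(1 + 0.0070795 + 0.038019) = 1/1.0451 = 0.9568; α₂ = α₁·K2/[H⁺] = 0.03638
α₁ + 2α₂ = 1.0296
CA = 1.0296 × 1.59 = 1.64 mmol/kg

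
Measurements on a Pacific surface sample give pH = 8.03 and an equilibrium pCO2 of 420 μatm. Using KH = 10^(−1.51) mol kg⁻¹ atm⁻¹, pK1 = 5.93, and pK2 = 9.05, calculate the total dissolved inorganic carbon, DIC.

DIC = 1.80 mmol/kg

[CO2*] = KH · pCO2 = 10^(−1.51) × 420×10^-6 = 1.298×10^-5 mol/kg
α₀ = 1/(1 + K1/[H⁺] + K1K2/[H⁺]²) = 1/(1 + 10^+2.10 + 10^+1.08) = 0.007199
DIC = [CO2*]/α₀ = 1.298×10^-5 / 0.007199 = 1.80 mmol/kg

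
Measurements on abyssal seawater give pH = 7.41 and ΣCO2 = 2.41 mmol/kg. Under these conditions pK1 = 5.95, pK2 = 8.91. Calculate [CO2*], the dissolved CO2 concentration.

[CO2*] = 0.0784 mmol/kg

α₀ = 1 / (1 + K1/[H⁺] + K1K2/[H⁺]²) = 1 / (1 + 10^+1.46 + 10^-0.04)
   = 1 / (1 + 28.840 + 0.91201) = 1/30.752 = 0.03252
[CO2*] = α₀ × DIC = 0.03252 × 2.41 = 0.0784 mmol/kg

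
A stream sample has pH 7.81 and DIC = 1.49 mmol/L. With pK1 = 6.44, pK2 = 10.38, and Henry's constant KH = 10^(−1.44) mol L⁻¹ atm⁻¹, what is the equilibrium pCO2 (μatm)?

pCO2 = 1670 μatm

α₀ = 1 / (1 + K1/[H⁺] + K1K2/[H⁺]²) = 1 / (1 + 10^+1.37 + 10^-1.20)
   = 1 / (1 + 23.442 + 0.063096) = 1/24.505 = 0.04081
[CO2*] = α₀ × DIC = 0.04081 × 1.49 = 0.06080 mmol/L
pCO2 = [CO2*]/KH = 6.080×10^-5 / 3.631×10^-2 = 1670 μatm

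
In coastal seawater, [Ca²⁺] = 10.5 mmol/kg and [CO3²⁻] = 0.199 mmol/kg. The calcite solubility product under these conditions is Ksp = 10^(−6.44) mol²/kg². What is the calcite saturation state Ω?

Ω = 5.75

Ksp = 10^(−6.44) = 3.631×10^-7
Ω = [Ca²⁺][CO3²⁻]/Ksp = (10.5×10^-3)(0.199×10^-3) / 3.631×10^-7 = 5.75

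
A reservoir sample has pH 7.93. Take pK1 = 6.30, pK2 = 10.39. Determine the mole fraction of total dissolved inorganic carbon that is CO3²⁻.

α₂ = 0.00338

α₂ = 1 / (1 + [H⁺]/K2 + [H⁺]²/(K1K2)) = 1 / (1 + 10^+2.46 + 10^+0.83)
   = 1 / (1 + 288.40 + 6.7608) = 1/296.16 = 0.003377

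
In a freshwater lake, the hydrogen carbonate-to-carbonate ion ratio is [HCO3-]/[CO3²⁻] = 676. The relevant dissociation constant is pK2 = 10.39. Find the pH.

pH = 7.56

From K2 = [H⁺][CO3²⁻]/[HCO3-]:  pH = pK2 − log₁₀([HCO3-]/[CO3²⁻])
log₁₀(676) = +2.830
pH = 10.39 − (+2.830) = 7.56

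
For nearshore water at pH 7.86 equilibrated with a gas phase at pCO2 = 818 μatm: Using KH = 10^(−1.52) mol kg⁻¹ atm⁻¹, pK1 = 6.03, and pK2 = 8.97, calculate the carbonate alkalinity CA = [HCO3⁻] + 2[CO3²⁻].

[CO2*] = KH · pCO2 = 10^(−1.52) × 818×10^-6 = 2.470×10^-5 mol/kg
α₀ = 1/(1 + K1/[H⁺] + K1K2/[H⁺]²) = 1/(1 + 10^+1.83 + 10^+0.72) = 0.01354
DIC = [CO2*]/α₀ = 2.470×10^-5 / 0.01354 = 1.824 mmol/kg
CA = (α₁ + 2α₂)·DIC = (0.9154 + 2×0.07106) × 1.824 = 1.93 mmol/kg

CA = 1.93 mmol/kg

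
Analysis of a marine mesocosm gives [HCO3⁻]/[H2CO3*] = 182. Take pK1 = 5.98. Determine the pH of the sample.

pH = 8.24

From K1 = [H⁺][HCO3⁻]/[H2CO3*]:  pH = pK1 + log₁₀([HCO3⁻]/[H2CO3*])
log₁₀(182) = +2.260
pH = 5.98 + (+2.260) = 8.24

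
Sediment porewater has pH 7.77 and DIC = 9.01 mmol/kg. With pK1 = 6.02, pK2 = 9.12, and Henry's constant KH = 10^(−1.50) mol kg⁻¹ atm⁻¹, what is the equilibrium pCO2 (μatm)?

α₀ = 1 / (1 + K1/[H⁺] + K1K2/[H⁺]²) = 1 / (1 + 10^+1.75 + 10^+0.40)
   = 1 / (1 + 56.234 + 2.5119) = 1/59.746 = 0.01674
[CO2*] = α₀ × DIC = 0.01674 × 9.01 = 0.1508 mmol/kg
pCO2 = [CO2*]/KH = 1.508×10^-4 / 3.162×10^-2 = 4770 μatm

pCO2 = 4770 μatm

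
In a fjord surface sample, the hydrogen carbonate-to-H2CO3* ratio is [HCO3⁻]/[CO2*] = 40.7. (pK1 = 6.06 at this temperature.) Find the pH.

pH = 7.67

From K1 = [H⁺][HCO3⁻]/[CO2*]:  pH = pK1 + log₁₀([HCO3⁻]/[CO2*])
log₁₀(40.7) = +1.610
pH = 6.06 + (+1.610) = 7.67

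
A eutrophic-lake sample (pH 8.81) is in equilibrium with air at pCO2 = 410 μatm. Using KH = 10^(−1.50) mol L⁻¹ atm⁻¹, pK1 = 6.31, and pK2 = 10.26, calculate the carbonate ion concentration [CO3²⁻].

[CO3²⁻] = 0.145 mmol/L

[CO2*] = KH · pCO2 = 10^(−1.50) × 410×10^-6 = 1.297×10^-5 mol/L
α₀ = 1/(1 + K1/[H⁺] + K1K2/[H⁺]²) = 1/(1 + 10^+2.50 + 10^+1.05) = 0.003045
DIC = [CO2*]/α₀ = 1.297×10^-5 / 0.003045 = 4.258 mmol/L
[CO3²⁻] = α₂·DIC; α₂ = 0.03416, so [CO3²⁻] = 0.03416 × 4.258 = 0.145 mmol/L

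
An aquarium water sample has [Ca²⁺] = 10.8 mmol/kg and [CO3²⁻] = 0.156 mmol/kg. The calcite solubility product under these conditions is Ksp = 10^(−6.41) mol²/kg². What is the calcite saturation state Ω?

Ksp = 10^(−6.41) = 3.890×10^-7
Ω = [Ca²⁺][CO3²⁻]/Ksp = (10.8×10^-3)(0.156×10^-3) / 3.890×10^-7 = 4.33

Ω = 4.33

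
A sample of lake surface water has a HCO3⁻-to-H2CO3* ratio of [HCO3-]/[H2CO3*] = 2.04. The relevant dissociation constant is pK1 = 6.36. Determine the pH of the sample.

From K1 = [H⁺][HCO3-]/[H2CO3*]:  pH = pK1 + log₁₀([HCO3-]/[H2CO3*])
log₁₀(2.04) = +0.310
pH = 6.36 + (+0.310) = 6.67

pH = 6.67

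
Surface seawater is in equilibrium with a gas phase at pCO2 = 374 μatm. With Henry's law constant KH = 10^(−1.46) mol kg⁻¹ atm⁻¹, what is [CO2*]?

KH = 10^(−1.46) = 3.467×10^-2 mol kg⁻¹ atm⁻¹
[CO2*] = KH · pCO2 = 3.467×10^-2 × 374×10^-6 atm = 1.30×10^-5 mol/kg

[CO2*] = 13.0 μmol/kg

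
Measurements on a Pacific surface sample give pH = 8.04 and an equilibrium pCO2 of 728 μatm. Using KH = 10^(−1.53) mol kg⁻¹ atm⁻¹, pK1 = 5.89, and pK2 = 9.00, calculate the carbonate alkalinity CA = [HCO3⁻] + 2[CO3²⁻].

[CO2*] = KH · pCO2 = 10^(−1.53) × 728×10^-6 = 2.148×10^-5 mol/kg
α₀ = 1/(1 + K1/[H⁺] + K1K2/[H⁺]²) = 1/(1 + 10^+2.15 + 10^+1.19) = 0.006339
DIC = [CO2*]/α₀ = 2.148×10^-5 / 0.006339 = 3.389 mmol/kg
CA = (α₁ + 2α₂)·DIC = (0.8955 + 2×0.09819) × 3.389 = 3.70 mmol/kg

CA = 3.70 mmol/kg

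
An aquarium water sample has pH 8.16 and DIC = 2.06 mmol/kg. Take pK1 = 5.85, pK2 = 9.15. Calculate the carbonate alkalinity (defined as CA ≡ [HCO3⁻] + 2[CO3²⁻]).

CA = 2.24 mmol/kg

CA = [HCO3⁻] + 2[CO3²⁻] = (α₁ + 2α₂)·DIC
At pH 8.16: [H⁺]/K1 = 10^-2.31 = 0.0048978, K2/[H⁺] = 10^-0.99 = 0.10233
α₁ = 1/(1 + 0.0048978 + 0.10233) = 1/1.1072 = 0.9032; α₂ = α₁·K2/[H⁺] = 0.09242
α₁ + 2α₂ = 1.0880
CA = 1.0880 × 2.06 = 2.24 mmol/kg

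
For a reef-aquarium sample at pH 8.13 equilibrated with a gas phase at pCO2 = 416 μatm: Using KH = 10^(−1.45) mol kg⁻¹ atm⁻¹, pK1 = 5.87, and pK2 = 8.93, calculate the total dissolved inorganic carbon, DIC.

DIC = 3.13 mmol/kg

[CO2*] = KH · pCO2 = 10^(−1.45) × 416×10^-6 = 1.476×10^-5 mol/kg
α₀ = 1/(1 + K1/[H⁺] + K1K2/[H⁺]²) = 1/(1 + 10^+2.26 + 10^+1.46) = 0.004721
DIC = [CO2*]/α₀ = 1.476×10^-5 / 0.004721 = 3.13 mmol/kg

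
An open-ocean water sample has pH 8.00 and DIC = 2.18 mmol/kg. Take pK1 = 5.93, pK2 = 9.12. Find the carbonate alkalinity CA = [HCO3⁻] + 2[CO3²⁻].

CA = [HCO3⁻] + 2[CO3²⁻] = (α₁ + 2α₂)·DIC
At pH 8.00: [H⁺]/K1 = 10^-2.07 = 0.0085114, K2/[H⁺] = 10^-1.12 = 0.075858
α₁ = 1/(1 + 0.0085114 + 0.075858) = 1/1.0844 = 0.9222; α₂ = α₁·K2/[H⁺] = 0.06996
α₁ + 2α₂ = 1.0621
CA = 1.0621 × 2.18 = 2.32 mmol/kg

CA = 2.32 mmol/kg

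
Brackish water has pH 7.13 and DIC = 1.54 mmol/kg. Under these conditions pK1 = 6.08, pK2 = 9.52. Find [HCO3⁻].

α₁ = 1 / (1 + [H⁺]/K1 + K2/[H⁺]) = 1 / (1 + 10^-1.05 + 10^-2.39)
   = 1 / (1 + 0.089125 + 0.0040738) = 1/1.0932 = 0.9147
[HCO3⁻] = α₁ × DIC = 0.9147 × 1.54 = 1.41 mmol/kg

[HCO3⁻] = 1.41 mmol/kg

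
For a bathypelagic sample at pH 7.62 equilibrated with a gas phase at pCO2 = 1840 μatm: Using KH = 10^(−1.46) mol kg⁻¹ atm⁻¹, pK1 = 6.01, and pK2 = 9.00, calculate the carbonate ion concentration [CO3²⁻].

[CO3²⁻] = 0.108 mmol/kg

[CO2*] = KH · pCO2 = 10^(−1.46) × 1840×10^-6 = 6.380×10^-5 mol/kg
α₀ = 1/(1 + K1/[H⁺] + K1K2/[H⁺]²) = 1/(1 + 10^+1.61 + 10^+0.23) = 0.02302
DIC = [CO2*]/α₀ = 6.380×10^-5 / 0.02302 = 2.771 mmol/kg
[CO3²⁻] = α₂·DIC; α₂ = 0.03910, so [CO3²⁻] = 0.03910 × 2.771 = 0.108 mmol/kg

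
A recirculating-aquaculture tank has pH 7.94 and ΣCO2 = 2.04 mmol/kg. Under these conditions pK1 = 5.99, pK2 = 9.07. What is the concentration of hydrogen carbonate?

α₁ = 1 / (1 + [H⁺]/K1 + K2/[H⁺]) = 1 / (1 + 10^-1.95 + 10^-1.13)
   = 1 / (1 + 0.011220 + 0.074131) = 1/1.0854 = 0.9214
[HCO3⁻] = α₁ × DIC = 0.9214 × 2.04 = 1.88 mmol/kg

[HCO3⁻] = 1.88 mmol/kg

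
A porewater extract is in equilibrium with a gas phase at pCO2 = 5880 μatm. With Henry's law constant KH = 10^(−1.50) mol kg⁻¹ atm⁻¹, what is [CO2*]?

[CO2*] = 186 μmol/kg

KH = 10^(−1.50) = 3.162×10^-2 mol kg⁻¹ atm⁻¹
[CO2*] = KH · pCO2 = 3.162×10^-2 × 5880×10^-6 atm = 1.86×10^-4 mol/kg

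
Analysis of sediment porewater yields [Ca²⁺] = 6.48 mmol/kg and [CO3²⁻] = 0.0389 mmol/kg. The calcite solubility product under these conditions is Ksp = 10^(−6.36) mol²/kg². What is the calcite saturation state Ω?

Ksp = 10^(−6.36) = 4.365×10^-7
Ω = [Ca²⁺][CO3²⁻]/Ksp = (6.48×10^-3)(0.0389×10^-3) / 4.365×10^-7 = 0.577

Ω = 0.577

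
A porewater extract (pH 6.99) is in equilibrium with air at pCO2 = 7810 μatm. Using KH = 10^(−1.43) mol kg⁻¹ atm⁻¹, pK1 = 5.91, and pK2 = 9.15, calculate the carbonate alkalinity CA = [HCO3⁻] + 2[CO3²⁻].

[CO2*] = KH · pCO2 = 10^(−1.43) × 7810×10^-6 = 2.902×10^-4 mol/kg
α₀ = 1/(1 + K1/[H⁺] + K1K2/[H⁺]²) = 1/(1 + 10^+1.08 + 10^-1.08) = 0.07630
DIC = [CO2*]/α₀ = 2.902×10^-4 / 0.07630 = 3.803 mmol/kg
CA = (α₁ + 2α₂)·DIC = (0.9174 + 2×0.006347) × 3.803 = 3.54 mmol/kg

CA = 3.54 mmol/kg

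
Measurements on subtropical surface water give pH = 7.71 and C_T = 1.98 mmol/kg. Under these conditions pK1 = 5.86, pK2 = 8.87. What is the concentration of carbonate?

α₂ = 1 / (1 + [H⁺]/K2 + [H⁺]²/(K1K2)) = 1 / (1 + 10^+1.16 + 10^-0.69)
   = 1 / (1 + 14.454 + 0.20417) = 1/15.659 = 0.06386
[CO3²⁻] = α₂ × DIC = 0.06386 × 1.98 = 0.126 mmol/kg

[CO3²⁻] = 0.126 mmol/kg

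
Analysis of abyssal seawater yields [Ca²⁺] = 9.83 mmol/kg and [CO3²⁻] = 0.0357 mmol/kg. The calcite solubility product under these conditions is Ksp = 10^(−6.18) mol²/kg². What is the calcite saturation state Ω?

Ksp = 10^(−6.18) = 6.607×10^-7
Ω = [Ca²⁺][CO3²⁻]/Ksp = (9.83×10^-3)(0.0357×10^-3) / 6.607×10^-7 = 0.531

Ω = 0.531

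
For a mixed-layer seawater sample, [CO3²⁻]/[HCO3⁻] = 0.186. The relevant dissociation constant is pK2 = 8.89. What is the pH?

pH = 8.16

From K2 = [H⁺][CO3²⁻]/[HCO3⁻]:  pH = pK2 + log₁₀([CO3²⁻]/[HCO3⁻])
log₁₀(0.186) = -0.730
pH = 8.89 + (-0.730) = 8.16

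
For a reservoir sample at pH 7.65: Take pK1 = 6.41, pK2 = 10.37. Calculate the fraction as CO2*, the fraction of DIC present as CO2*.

α₀ = 0.0543

α₀ = 1 / (1 + K1/[H⁺] + K1K2/[H⁺]²) = 1 / (1 + 10^+1.24 + 10^-1.48)
   = 1 / (1 + 17.378 + 0.033113) = 1/18.411 = 0.05431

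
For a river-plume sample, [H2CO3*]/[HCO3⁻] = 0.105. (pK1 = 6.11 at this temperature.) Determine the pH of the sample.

pH = 7.09

From K1 = [H⁺][HCO3⁻]/[H2CO3*]:  pH = pK1 − log₁₀([H2CO3*]/[HCO3⁻])
log₁₀(0.105) = -0.979
pH = 6.11 − (-0.979) = 7.09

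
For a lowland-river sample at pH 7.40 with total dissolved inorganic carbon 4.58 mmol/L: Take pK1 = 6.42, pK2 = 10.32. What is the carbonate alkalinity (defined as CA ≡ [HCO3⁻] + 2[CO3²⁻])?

CA = [HCO3⁻] + 2[CO3²⁻] = (α₁ + 2α₂)·DIC
At pH 7.40: [H⁺]/K1 = 10^-0.98 = 0.10471, K2/[H⁺] = 10^-2.92 = 0.0012023
α₁ = 1/(1 + 0.10471 + 0.0012023) = 1/1.1059 = 0.9042; α₂ = α₁·K2/[H⁺] = 0.001087
α₁ + 2α₂ = 0.9064
CA = 0.9064 × 4.58 = 4.15 mmol/L

CA = 4.15 mmol/L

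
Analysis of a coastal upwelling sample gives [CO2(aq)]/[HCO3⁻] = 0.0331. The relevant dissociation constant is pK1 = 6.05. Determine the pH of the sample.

From K1 = [H⁺][HCO3⁻]/[CO2(aq)]:  pH = pK1 − log₁₀([CO2(aq)]/[HCO3⁻])
log₁₀(0.0331) = -1.480
pH = 6.05 − (-1.480) = 7.53

pH = 7.53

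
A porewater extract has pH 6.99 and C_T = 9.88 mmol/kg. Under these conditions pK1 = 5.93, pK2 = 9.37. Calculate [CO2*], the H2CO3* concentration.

α₀ = 1 / (1 + K1/[H⁺] + K1K2/[H⁺]²) = 1 / (1 + 10^+1.06 + 10^-1.32)
   = 1 / (1 + 11.482 + 0.047863) = 1/12.529 = 0.07981
[CO2*] = α₀ × DIC = 0.07981 × 9.88 = 0.789 mmol/kg

[CO2*] = 0.789 mmol/kg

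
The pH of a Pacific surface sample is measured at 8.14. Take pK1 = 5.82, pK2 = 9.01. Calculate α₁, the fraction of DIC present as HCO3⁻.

α₁ = 1 / (1 + [H⁺]/K1 + K2/[H⁺]) = 1 / (1 + 10^-2.32 + 10^-0.87)
   = 1 / (1 + 0.0047863 + 0.13490) = 1/1.1397 = 0.8774

α₁ = 0.877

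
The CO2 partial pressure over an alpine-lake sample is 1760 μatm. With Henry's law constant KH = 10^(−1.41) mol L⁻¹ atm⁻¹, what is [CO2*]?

KH = 10^(−1.41) = 3.890×10^-2 mol L⁻¹ atm⁻¹
[CO2*] = KH · pCO2 = 3.890×10^-2 × 1760×10^-6 atm = 6.85×10^-5 mol/L

[CO2*] = 68.5 μmol/L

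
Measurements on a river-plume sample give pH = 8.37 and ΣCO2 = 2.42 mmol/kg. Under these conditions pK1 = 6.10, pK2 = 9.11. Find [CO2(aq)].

α₀ = 1 / (1 + K1/[H⁺] + K1K2/[H⁺]²) = 1 / (1 + 10^+2.27 + 10^+1.53)
   = 1 / (1 + 186.21 + 33.884) = 1/221.09 = 0.004523
[CO2*] = α₀ × DIC = 0.004523 × 2.42 = 0.0109 mmol/kg = 10.9 μmol/kg

[CO2*] = 10.9 μmol/kg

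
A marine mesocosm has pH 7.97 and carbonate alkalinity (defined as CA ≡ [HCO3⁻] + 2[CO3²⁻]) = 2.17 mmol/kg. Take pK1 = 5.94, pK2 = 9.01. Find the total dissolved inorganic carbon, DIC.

DIC = 2.02 mmol/kg

CA = [HCO3⁻] + 2[CO3²⁻] = (α₁ + 2α₂)·DIC
At pH 7.97: [H⁺]/K1 = 10^-2.03 = 0.0093325, K2/[H⁺] = 10^-1.04 = 0.091201
α₁ = 1/(1 + 0.0093325 + 0.091201) = 1/1.1005 = 0.9087; α₂ = α₁·K2/[H⁺] = 0.08287
α₁ + 2α₂ = 1.0744
DIC = CA / (α₁ + 2α₂) = 2.17 / 1.0744 = 2.02 mmol/kg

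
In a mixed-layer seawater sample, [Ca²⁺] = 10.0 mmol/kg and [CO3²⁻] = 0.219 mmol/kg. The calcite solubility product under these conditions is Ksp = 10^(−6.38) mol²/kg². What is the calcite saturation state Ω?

Ksp = 10^(−6.38) = 4.169×10^-7
Ω = [Ca²⁺][CO3²⁻]/Ksp = (10.0×10^-3)(0.219×10^-3) / 4.169×10^-7 = 5.25

Ω = 5.25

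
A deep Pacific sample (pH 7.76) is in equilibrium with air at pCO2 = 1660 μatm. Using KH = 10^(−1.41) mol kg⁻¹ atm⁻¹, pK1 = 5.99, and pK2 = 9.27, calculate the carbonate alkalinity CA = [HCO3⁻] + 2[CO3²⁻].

[CO2*] = KH · pCO2 = 10^(−1.41) × 1660×10^-6 = 6.458×10^-5 mol/kg
α₀ = 1/(1 + K1/[H⁺] + K1K2/[H⁺]²) = 1/(1 + 10^+1.77 + 10^+0.26) = 0.01621
DIC = [CO2*]/α₀ = 6.458×10^-5 / 0.01621 = 3.985 mmol/kg
CA = (α₁ + 2α₂)·DIC = (0.9543 + 2×0.02949) × 3.985 = 4.04 mmol/kg

CA = 4.04 mmol/kg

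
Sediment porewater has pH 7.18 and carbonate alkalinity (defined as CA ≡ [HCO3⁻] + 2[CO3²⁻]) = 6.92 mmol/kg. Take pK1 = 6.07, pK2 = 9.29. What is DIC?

CA = [HCO3⁻] + 2[CO3²⁻] = (α₁ + 2α₂)·DIC
At pH 7.18: [H⁺]/K1 = 10^-1.11 = 0.077625, K2/[H⁺] = 10^-2.11 = 0.0077625
α₁ = 1/(1 + 0.077625 + 0.0077625) = 1/1.0854 = 0.9213; α₂ = α₁·K2/[H⁺] = 0.007152
α₁ + 2α₂ = 0.9356
DIC = CA / (α₁ + 2α₂) = 6.92 / 0.9356 = 7.40 mmol/kg

DIC = 7.40 mmol/kg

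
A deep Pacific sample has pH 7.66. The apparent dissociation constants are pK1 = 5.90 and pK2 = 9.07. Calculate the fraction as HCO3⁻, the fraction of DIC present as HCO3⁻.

α₁ = 0.947

α₁ = 1 / (1 + [H⁺]/K1 + K2/[H⁺]) = 1 / (1 + 10^-1.76 + 10^-1.41)
   = 1 / (1 + 0.017378 + 0.038905) = 1/1.0563 = 0.9467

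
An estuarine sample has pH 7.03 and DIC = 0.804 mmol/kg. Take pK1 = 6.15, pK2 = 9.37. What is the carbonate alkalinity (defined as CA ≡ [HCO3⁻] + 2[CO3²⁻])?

CA = [HCO3⁻] + 2[CO3²⁻] = (α₁ + 2α₂)·DIC
At pH 7.03: [H⁺]/K1 = 10^-0.88 = 0.13183, K2/[H⁺] = 10^-2.34 = 0.0045709
α₁ = 1/(1 + 0.13183 + 0.0045709) = 1/1.1364 = 0.8800; α₂ = α₁·K2/[H⁺] = 0.004022
α₁ + 2α₂ = 0.8880
CA = 0.8880 × 0.804 = 0.714 mmol/kg

CA = 0.714 mmol/kg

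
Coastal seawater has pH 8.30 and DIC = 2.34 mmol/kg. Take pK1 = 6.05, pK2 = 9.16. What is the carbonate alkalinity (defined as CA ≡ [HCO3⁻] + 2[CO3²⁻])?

CA = 2.61 mmol/kg

CA = [HCO3⁻] + 2[CO3²⁻] = (α₁ + 2α₂)·DIC
At pH 8.30: [H⁺]/K1 = 10^-2.25 = 0.0056234, K2/[H⁺] = 10^-0.86 = 0.13804
α₁ = 1/(1 + 0.0056234 + 0.13804) = 1/1.1437 = 0.8744; α₂ = α₁·K2/[H⁺] = 0.1207
α₁ + 2α₂ = 1.1158
CA = 1.1158 × 2.34 = 2.61 mmol/kg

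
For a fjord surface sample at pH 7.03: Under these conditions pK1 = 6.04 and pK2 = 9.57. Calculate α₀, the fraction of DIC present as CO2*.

α₀ = 0.0926

α₀ = 1 / (1 + K1/[H⁺] + K1K2/[H⁺]²) = 1 / (1 + 10^+0.99 + 10^-1.55)
   = 1 / (1 + 9.7724 + 0.028184) = 1/10.801 = 0.09259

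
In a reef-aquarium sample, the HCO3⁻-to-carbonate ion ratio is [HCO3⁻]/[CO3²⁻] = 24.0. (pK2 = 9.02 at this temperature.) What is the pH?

pH = 7.64

From K2 = [H⁺][CO3²⁻]/[HCO3⁻]:  pH = pK2 − log₁₀([HCO3⁻]/[CO3²⁻])
log₁₀(24.0) = +1.380
pH = 9.02 − (+1.380) = 7.64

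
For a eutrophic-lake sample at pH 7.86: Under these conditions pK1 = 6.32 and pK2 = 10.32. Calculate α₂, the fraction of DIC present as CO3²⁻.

α₂ = 0.00336

α₂ = 1 / (1 + [H⁺]/K2 + [H⁺]²/(K1K2)) = 1 / (1 + 10^+2.46 + 10^+0.92)
   = 1 / (1 + 288.40 + 8.3176) = 1/297.72 = 0.003359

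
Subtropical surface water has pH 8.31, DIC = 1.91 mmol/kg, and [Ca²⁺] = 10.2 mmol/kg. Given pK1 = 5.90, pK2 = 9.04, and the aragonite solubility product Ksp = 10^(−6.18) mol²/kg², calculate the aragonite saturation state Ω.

Ω = 4.61

α₂ = 1 / (1 + [H⁺]/K2 + [H⁺]²/(K1K2)) = 1 / (1 + 10^+0.73 + 10^-1.68)
   = 1 / (1 + 5.3703 + 0.020893) = 1/6.3912 = 0.1565
[CO3²⁻] = α₂ × DIC = 0.1565 × 1.91 = 0.2988 mmol/kg
Ksp = 10^(−6.18) = 6.607×10^-7
Ω = [Ca²⁺][CO3²⁻]/Ksp = (10.2×10^-3)(2.988×10^-4) / 6.607×10^-7 = 4.61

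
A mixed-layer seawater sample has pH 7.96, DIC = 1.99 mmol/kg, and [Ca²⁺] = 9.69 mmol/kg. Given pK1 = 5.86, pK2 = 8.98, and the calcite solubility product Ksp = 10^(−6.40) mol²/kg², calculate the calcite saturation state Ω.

α₂ = 1 / (1 + [H⁺]/K2 + [H⁺]²/(K1K2)) = 1 / (1 + 10^+1.02 + 10^-1.08)
   = 1 / (1 + 10.471 + 0.083176) = 1/11.554 = 0.08655
[CO3²⁻] = α₂ × DIC = 0.08655 × 1.99 = 0.1722 mmol/kg
Ksp = 10^(−6.40) = 3.981×10^-7
Ω = [Ca²⁺][CO3²⁻]/Ksp = (9.69×10^-3)(1.722×10^-4) / 3.981×10^-7 = 4.19

Ω = 4.19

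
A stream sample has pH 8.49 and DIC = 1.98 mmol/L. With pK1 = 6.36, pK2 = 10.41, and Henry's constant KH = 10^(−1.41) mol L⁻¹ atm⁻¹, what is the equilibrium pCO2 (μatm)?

α₀ = 1 / (1 + K1/[H⁺] + K1K2/[H⁺]²) = 1 / (1 + 10^+2.13 + 10^+0.21)
   = 1 / (1 + 134.90 + 1.6218) = 1/137.52 = 0.007272
[CO2*] = α₀ × DIC = 0.007272 × 1.98 = 0.01440 mmol/L = 14.40 μmol/L
pCO2 = [CO2*]/KH = 1.440×10^-5 / 3.890×10^-2 = 370 μatm

pCO2 = 370 μatm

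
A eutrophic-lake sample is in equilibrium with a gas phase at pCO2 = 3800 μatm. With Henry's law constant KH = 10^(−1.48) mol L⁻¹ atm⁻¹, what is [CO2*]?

[CO2*] = 126 μmol/L

KH = 10^(−1.48) = 3.311×10^-2 mol L⁻¹ atm⁻¹
[CO2*] = KH · pCO2 = 3.311×10^-2 × 3800×10^-6 atm = 1.26×10^-4 mol/L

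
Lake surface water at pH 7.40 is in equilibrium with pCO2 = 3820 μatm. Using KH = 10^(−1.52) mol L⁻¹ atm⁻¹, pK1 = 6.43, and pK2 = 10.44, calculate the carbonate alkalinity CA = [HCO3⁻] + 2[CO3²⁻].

[CO2*] = KH · pCO2 = 10^(−1.52) × 3820×10^-6 = 1.154×10^-4 mol/L
α₀ = 1/(1 + K1/[H⁺] + K1K2/[H⁺]²) = 1/(1 + 10^+0.97 + 10^-2.07) = 0.09670
DIC = [CO2*]/α₀ = 1.154×10^-4 / 0.09670 = 1.193 mmol/L
CA = (α₁ + 2α₂)·DIC = (0.9025 + 2×0.0008231) × 1.193 = 1.08 mmol/L

CA = 1.08 mmol/L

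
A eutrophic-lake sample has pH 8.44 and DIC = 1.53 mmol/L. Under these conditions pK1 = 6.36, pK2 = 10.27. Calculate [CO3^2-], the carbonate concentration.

[CO3²⁻] = 0.0221 mmol/L

α₂ = 1 / (1 + [H⁺]/K2 + [H⁺]²/(K1K2)) = 1 / (1 + 10^+1.83 + 10^-0.25)
   = 1 / (1 + 67.608 + 0.56234) = 1/69.171 = 0.01446
[CO3²⁻] = α₂ × DIC = 0.01446 × 1.53 = 0.0221 mmol/L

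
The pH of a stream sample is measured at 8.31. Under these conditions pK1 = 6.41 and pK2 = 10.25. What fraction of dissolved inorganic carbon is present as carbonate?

α₂ = 1 / (1 + [H⁺]/K2 + [H⁺]²/(K1K2)) = 1 / (1 + 10^+1.94 + 10^+0.04)
   = 1 / (1 + 87.096 + 1.0965) = 1/89.193 = 0.01121

α₂ = 0.0112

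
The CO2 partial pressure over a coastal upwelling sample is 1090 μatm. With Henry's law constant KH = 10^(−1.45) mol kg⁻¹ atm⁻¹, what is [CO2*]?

KH = 10^(−1.45) = 3.548×10^-2 mol kg⁻¹ atm⁻¹
[CO2*] = KH · pCO2 = 3.548×10^-2 × 1090×10^-6 atm = 3.87×10^-5 mol/kg

[CO2*] = 38.7 μmol/kg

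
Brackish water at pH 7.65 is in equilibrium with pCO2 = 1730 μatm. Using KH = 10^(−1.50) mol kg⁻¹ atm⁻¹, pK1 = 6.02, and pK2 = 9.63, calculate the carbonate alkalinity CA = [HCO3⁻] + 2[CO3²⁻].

[CO2*] = KH · pCO2 = 10^(−1.50) × 1730×10^-6 = 5.471×10^-5 mol/kg
α₀ = 1/(1 + K1/[H⁺] + K1K2/[H⁺]²) = 1/(1 + 10^+1.63 + 10^-0.35) = 0.02267
DIC = [CO2*]/α₀ = 5.471×10^-5 / 0.02267 = 2.413 mmol/kg
CA = (α₁ + 2α₂)·DIC = (0.9672 + 2×0.01013) × 2.413 = 2.38 mmol/kg

CA = 2.38 mmol/kg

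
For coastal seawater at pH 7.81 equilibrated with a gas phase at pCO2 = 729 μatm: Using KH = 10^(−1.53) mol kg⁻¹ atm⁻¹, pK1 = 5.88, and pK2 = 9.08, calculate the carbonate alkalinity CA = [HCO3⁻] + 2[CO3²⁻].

[CO2*] = KH · pCO2 = 10^(−1.53) × 729×10^-6 = 2.151×10^-5 mol/kg
α₀ = 1/(1 + K1/[H⁺] + K1K2/[H⁺]²) = 1/(1 + 10^+1.93 + 10^+0.66) = 0.01103
DIC = [CO2*]/α₀ = 2.151×10^-5 / 0.01103 = 1.951 mmol/kg
CA = (α₁ + 2α₂)·DIC = (0.9386 + 2×0.05040) × 1.951 = 2.03 mmol/kg

CA = 2.03 mmol/kg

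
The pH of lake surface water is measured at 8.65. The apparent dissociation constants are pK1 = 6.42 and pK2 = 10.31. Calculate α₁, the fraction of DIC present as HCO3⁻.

α₁ = 1 / (1 + [H⁺]/K1 + K2/[H⁺]) = 1 / (1 + 10^-2.23 + 10^-1.66)
   = 1 / (1 + 0.0058884 + 0.021878) = 1/1.0278 = 0.9730

α₁ = 0.973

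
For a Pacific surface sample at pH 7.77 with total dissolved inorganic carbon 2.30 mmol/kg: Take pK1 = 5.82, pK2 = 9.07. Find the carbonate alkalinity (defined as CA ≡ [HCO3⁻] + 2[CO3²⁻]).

CA = [HCO3⁻] + 2[CO3²⁻] = (α₁ + 2α₂)·DIC
At pH 7.77: [H⁺]/K1 = 10^-1.95 = 0.011220, K2/[H⁺] = 10^-1.30 = 0.050119
α₁ = 1/(1 + 0.011220 + 0.050119) = 1/1.0613 = 0.9422; α₂ = α₁·K2/[H⁺] = 0.04722
α₁ + 2α₂ = 1.0367
CA = 1.0367 × 2.30 = 2.38 mmol/kg

CA = 2.38 mmol/kg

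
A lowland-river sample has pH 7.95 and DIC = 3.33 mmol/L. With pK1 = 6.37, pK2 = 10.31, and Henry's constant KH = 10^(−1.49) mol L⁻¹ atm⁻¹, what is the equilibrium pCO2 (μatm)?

pCO2 = 2630 μatm

α₀ = 1 / (1 + K1/[H⁺] + K1K2/[H⁺]²) = 1 / (1 + 10^+1.58 + 10^-0.78)
   = 1 / (1 + 38.019 + 0.16596) = 1/39.185 = 0.02552
[CO2*] = α₀ × DIC = 0.02552 × 3.33 = 0.08498 mmol/L
pCO2 = [CO2*]/KH = 8.498×10^-5 / 3.236×10^-2 = 2630 μatm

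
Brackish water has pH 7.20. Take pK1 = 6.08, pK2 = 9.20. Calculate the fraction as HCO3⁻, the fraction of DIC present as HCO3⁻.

α₁ = 1 / (1 + [H⁺]/K1 + K2/[H⁺]) = 1 / (1 + 10^-1.12 + 10^-2.00)
   = 1 / (1 + 0.075858 + 0.010000) = 1/1.0859 = 0.9209

α₁ = 0.921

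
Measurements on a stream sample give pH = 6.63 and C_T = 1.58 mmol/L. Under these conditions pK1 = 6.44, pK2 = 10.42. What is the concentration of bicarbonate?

α₁ = 1 / (1 + [H⁺]/K1 + K2/[H⁺]) = 1 / (1 + 10^-0.19 + 10^-3.79)
   = 1 / (1 + 0.64565 + 0.00016218) = 1/1.6458 = 0.6076
[HCO3⁻] = α₁ × DIC = 0.6076 × 1.58 = 0.960 mmol/L

[HCO3⁻] = 0.960 mmol/L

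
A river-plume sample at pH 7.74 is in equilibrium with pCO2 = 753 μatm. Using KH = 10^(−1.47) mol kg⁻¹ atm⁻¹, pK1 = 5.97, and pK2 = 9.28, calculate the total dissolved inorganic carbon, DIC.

DIC = 1.57 mmol/kg

[CO2*] = KH · pCO2 = 10^(−1.47) × 753×10^-6 = 2.551×10^-5 mol/kg
α₀ = 1/(1 + K1/[H⁺] + K1K2/[H⁺]²) = 1/(1 + 10^+1.77 + 10^+0.23) = 0.01624
DIC = [CO2*]/α₀ = 2.551×10^-5 / 0.01624 = 1.57 mmol/kg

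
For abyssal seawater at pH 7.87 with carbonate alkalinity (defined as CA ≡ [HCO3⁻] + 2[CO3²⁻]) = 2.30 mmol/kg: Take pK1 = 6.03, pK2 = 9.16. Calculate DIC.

DIC = 2.22 mmol/kg

CA = [HCO3⁻] + 2[CO3²⁻] = (α₁ + 2α₂)·DIC
At pH 7.87: [H⁺]/K1 = 10^-1.84 = 0.014454, K2/[H⁺] = 10^-1.29 = 0.051286
α₁ = 1/(1 + 0.014454 + 0.051286) = 1/1.0657 = 0.9383; α₂ = α₁·K2/[H⁺] = 0.04812
α₁ + 2α₂ = 1.0346
DIC = CA / (α₁ + 2α₂) = 2.30 / 1.0346 = 2.22 mmol/kg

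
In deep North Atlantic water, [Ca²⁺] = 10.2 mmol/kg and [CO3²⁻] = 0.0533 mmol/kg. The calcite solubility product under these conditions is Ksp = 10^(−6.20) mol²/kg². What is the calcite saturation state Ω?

Ω = 0.862

Ksp = 10^(−6.20) = 6.310×10^-7
Ω = [Ca²⁺][CO3²⁻]/Ksp = (10.2×10^-3)(0.0533×10^-3) / 6.310×10^-7 = 0.862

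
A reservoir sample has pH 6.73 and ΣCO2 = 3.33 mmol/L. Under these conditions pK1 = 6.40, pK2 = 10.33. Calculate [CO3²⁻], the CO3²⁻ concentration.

[CO3²⁻] = 0.570 μmol/L

α₂ = 1 / (1 + [H⁺]/K2 + [H⁺]²/(K1K2)) = 1 / (1 + 10^+3.60 + 10^+3.27)
   = 1 / (1 + 3981.1 + 1862.1) = 1/5844.2 = 0.0001711
[CO3²⁻] = α₂ × DIC = 0.0001711 × 3.33 = 0.000570 mmol/L = 0.570 μmol/L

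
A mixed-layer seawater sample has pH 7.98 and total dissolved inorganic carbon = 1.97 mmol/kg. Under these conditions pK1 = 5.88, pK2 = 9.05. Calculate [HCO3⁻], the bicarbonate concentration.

[HCO3⁻] = 1.80 mmol/kg

α₁ = 1 / (1 + [H⁺]/K1 + K2/[H⁺]) = 1 / (1 + 10^-2.10 + 10^-1.07)
   = 1 / (1 + 0.0079433 + 0.085114) = 1/1.0931 = 0.9149
[HCO3⁻] = α₁ × DIC = 0.9149 × 1.97 = 1.80 mmol/kg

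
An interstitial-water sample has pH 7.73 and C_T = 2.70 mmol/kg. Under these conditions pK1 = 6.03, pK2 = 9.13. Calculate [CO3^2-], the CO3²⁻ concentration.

[CO3²⁻] = 0.101 mmol/kg

α₂ = 1 / (1 + [H⁺]/K2 + [H⁺]²/(K1K2)) = 1 / (1 + 10^+1.40 + 10^-0.30)
   = 1 / (1 + 25.119 + 0.50119) = 1/26.620 = 0.03757
[CO3²⁻] = α₂ × DIC = 0.03757 × 2.70 = 0.101 mmol/kg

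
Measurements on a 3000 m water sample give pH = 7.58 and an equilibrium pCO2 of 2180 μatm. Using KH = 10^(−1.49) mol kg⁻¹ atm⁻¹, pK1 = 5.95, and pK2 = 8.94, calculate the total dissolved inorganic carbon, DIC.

DIC = 3.21 mmol/kg

[CO2*] = KH · pCO2 = 10^(−1.49) × 2180×10^-6 = 7.054×10^-5 mol/kg
α₀ = 1/(1 + K1/[H⁺] + K1K2/[H⁺]²) = 1/(1 + 10^+1.63 + 10^+0.27) = 0.02197
DIC = [CO2*]/α₀ = 7.054×10^-5 / 0.02197 = 3.21 mmol/kg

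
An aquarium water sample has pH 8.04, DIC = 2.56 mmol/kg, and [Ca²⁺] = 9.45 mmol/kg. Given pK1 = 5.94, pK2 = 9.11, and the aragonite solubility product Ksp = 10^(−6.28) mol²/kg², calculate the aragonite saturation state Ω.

α₂ = 1 / (1 + [H⁺]/K2 + [H⁺]²/(K1K2)) = 1 / (1 + 10^+1.07 + 10^-1.03)
   = 1 / (1 + 11.749 + 0.093325) = 1/12.842 = 0.07787
[CO3²⁻] = α₂ × DIC = 0.07787 × 2.56 = 0.1993 mmol/kg
Ksp = 10^(−6.28) = 5.248×10^-7
Ω = [Ca²⁺][CO3²⁻]/Ksp = (9.45×10^-3)(1.993×10^-4) / 5.248×10^-7 = 3.59

Ω = 3.59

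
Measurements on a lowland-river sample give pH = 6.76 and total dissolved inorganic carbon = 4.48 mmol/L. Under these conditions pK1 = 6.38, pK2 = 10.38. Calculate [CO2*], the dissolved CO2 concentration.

α₀ = 1 / (1 + K1/[H⁺] + K1K2/[H⁺]²) = 1 / (1 + 10^+0.38 + 10^-3.24)
   = 1 / (1 + 2.3988 + 0.00057544) = 1/3.3994 = 0.2942
[CO2*] = α₀ × DIC = 0.2942 × 4.48 = 1.32 mmol/L

[CO2*] = 1.32 mmol/L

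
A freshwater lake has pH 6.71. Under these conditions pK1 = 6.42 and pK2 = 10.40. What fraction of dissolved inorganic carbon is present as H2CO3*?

α₀ = 1 / (1 + K1/[H⁺] + K1K2/[H⁺]²) = 1 / (1 + 10^+0.29 + 10^-3.40)
   = 1 / (1 + 1.9498 + 0.00039811) = 1/2.9502 = 0.3390

α₀ = 0.339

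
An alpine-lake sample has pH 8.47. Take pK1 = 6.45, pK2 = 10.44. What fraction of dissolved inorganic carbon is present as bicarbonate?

α₁ = 0.980

α₁ = 1 / (1 + [H⁺]/K1 + K2/[H⁺]) = 1 / (1 + 10^-2.02 + 10^-1.97)
   = 1 / (1 + 0.0095499 + 0.010715) = 1/1.0203 = 0.9801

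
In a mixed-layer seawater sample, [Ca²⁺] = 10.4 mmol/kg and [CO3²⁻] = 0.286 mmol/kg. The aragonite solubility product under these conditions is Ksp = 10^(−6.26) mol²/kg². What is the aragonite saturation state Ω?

Ksp = 10^(−6.26) = 5.495×10^-7
Ω = [Ca²⁺][CO3²⁻]/Ksp = (10.4×10^-3)(0.286×10^-3) / 5.495×10^-7 = 5.41

Ω = 5.41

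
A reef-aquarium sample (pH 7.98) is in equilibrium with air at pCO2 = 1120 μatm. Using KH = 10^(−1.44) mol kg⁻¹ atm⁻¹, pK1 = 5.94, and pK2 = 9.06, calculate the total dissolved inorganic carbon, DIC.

[CO2*] = KH · pCO2 = 10^(−1.44) × 1120×10^-6 = 4.066×10^-5 mol/kg
α₀ = 1/(1 + K1/[H⁺] + K1K2/[H⁺]²) = 1/(1 + 10^+2.04 + 10^+0.96) = 0.008349
DIC = [CO2*]/α₀ = 4.066×10^-5 / 0.008349 = 4.87 mmol/kg

DIC = 4.87 mmol/kg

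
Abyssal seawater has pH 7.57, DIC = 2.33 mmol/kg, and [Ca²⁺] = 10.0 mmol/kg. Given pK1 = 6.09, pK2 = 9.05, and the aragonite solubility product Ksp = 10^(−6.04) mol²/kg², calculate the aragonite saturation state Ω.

Ω = 0.793

α₂ = 1 / (1 + [H⁺]/K2 + [H⁺]²/(K1K2)) = 1 / (1 + 10^+1.48 + 10^+0.00)
   = 1 / (1 + 30.200 + 1.0000) = 1/32.200 = 0.03106
[CO3²⁻] = α₂ × DIC = 0.03106 × 2.33 = 0.07236 mmol/kg
Ksp = 10^(−6.04) = 9.120×10^-7
Ω = [Ca²⁺][CO3²⁻]/Ksp = (10.0×10^-3)(7.236×10^-5) / 9.120×10^-7 = 0.793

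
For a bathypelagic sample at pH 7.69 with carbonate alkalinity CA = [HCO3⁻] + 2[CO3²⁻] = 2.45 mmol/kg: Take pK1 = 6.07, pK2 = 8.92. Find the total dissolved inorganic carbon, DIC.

DIC = 2.37 mmol/kg

CA = [HCO3⁻] + 2[CO3²⁻] = (α₁ + 2α₂)·DIC
At pH 7.69: [H⁺]/K1 = 10^-1.62 = 0.023988, K2/[H⁺] = 10^-1.23 = 0.058884
α₁ = 1/(1 + 0.023988 + 0.058884) = 1/1.0829 = 0.9235; α₂ = α₁·K2/[H⁺] = 0.05438
α₁ + 2α₂ = 1.0322
DIC = CA / (α₁ + 2α₂) = 2.45 / 1.0322 = 2.37 mmol/kg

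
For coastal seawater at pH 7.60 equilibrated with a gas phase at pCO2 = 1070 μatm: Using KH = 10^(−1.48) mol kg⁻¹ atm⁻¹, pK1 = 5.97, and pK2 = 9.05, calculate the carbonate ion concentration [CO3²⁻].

[CO2*] = KH · pCO2 = 10^(−1.48) × 1070×10^-6 = 3.543×10^-5 mol/kg
α₀ = 1/(1 + K1/[H⁺] + K1K2/[H⁺]²) = 1/(1 + 10^+1.63 + 10^+0.18) = 0.02214
DIC = [CO2*]/α₀ = 3.543×10^-5 / 0.02214 = 1.600 mmol/kg
[CO3²⁻] = α₂·DIC; α₂ = 0.03351, so [CO3²⁻] = 0.03351 × 1.600 = 0.0536 mmol/kg

[CO3²⁻] = 0.0536 mmol/kg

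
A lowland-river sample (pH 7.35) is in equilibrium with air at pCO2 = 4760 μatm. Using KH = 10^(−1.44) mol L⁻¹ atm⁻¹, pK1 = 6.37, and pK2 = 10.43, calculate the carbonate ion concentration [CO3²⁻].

[CO3²⁻] = 1.37 μmol/L

[CO2*] = KH · pCO2 = 10^(−1.44) × 4760×10^-6 = 1.728×10^-4 mol/L
α₀ = 1/(1 + K1/[H⁺] + K1K2/[H⁺]²) = 1/(1 + 10^+0.98 + 10^-2.10) = 0.09472
DIC = [CO2*]/α₀ = 1.728×10^-4 / 0.09472 = 1.825 mmol/L
[CO3²⁻] = α₂·DIC; α₂ = 0.0007524, so [CO3²⁻] = 0.0007524 × 1.825 = 0.00137 mmol/L = 1.37 μmol/L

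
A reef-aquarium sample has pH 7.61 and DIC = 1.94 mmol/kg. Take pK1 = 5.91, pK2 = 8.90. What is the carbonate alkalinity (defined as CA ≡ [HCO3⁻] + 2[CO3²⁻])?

CA = [HCO3⁻] + 2[CO3²⁻] = (α₁ + 2α₂)·DIC
At pH 7.61: [H⁺]/K1 = 10^-1.70 = 0.019953, K2/[H⁺] = 10^-1.29 = 0.051286
α₁ = 1/(1 + 0.019953 + 0.051286) = 1/1.0712 = 0.9335; α₂ = α₁·K2/[H⁺] = 0.04788
α₁ + 2α₂ = 1.0292
CA = 1.0292 × 1.94 = 2.00 mmol/kg

CA = 2.00 mmol/kg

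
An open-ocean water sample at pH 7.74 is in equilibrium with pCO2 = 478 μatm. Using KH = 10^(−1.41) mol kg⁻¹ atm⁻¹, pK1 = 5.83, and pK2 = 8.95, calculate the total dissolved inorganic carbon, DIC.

DIC = 1.62 mmol/kg

[CO2*] = KH · pCO2 = 10^(−1.41) × 478×10^-6 = 1.860×10^-5 mol/kg
α₀ = 1/(1 + K1/[H⁺] + K1K2/[H⁺]²) = 1/(1 + 10^+1.91 + 10^+0.70) = 0.01146
DIC = [CO2*]/α₀ = 1.860×10^-5 / 0.01146 = 1.62 mmol/kg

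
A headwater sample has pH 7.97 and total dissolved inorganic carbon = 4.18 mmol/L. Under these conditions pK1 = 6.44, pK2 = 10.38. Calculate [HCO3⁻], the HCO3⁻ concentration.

α₁ = 1 / (1 + [H⁺]/K1 + K2/[H⁺]) = 1 / (1 + 10^-1.53 + 10^-2.41)
   = 1 / (1 + 0.029512 + 0.0038905) = 1/1.0334 = 0.9677
[HCO3⁻] = α₁ × DIC = 0.9677 × 4.18 = 4.04 mmol/L

[HCO3⁻] = 4.04 mmol/L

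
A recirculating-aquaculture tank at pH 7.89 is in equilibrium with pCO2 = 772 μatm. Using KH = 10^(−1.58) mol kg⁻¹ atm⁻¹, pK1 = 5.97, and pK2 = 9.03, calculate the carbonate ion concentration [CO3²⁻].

[CO3²⁻] = 0.122 mmol/kg

[CO2*] = KH · pCO2 = 10^(−1.58) × 772×10^-6 = 2.031×10^-5 mol/kg
α₀ = 1/(1 + K1/[H⁺] + K1K2/[H⁺]²) = 1/(1 + 10^+1.92 + 10^+0.78) = 0.01109
DIC = [CO2*]/α₀ = 2.031×10^-5 / 0.01109 = 1.832 mmol/kg
[CO3²⁻] = α₂·DIC; α₂ = 0.06680, so [CO3²⁻] = 0.06680 × 1.832 = 0.122 mmol/kg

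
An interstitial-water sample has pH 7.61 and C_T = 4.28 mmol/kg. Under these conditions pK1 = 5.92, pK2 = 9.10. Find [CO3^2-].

[CO3²⁻] = 0.132 mmol/kg

α₂ = 1 / (1 + [H⁺]/K2 + [H⁺]²/(K1K2)) = 1 / (1 + 10^+1.49 + 10^-0.20)
   = 1 / (1 + 30.903 + 0.63096) = 1/32.534 = 0.03074
[CO3²⁻] = α₂ × DIC = 0.03074 × 4.28 = 0.132 mmol/kg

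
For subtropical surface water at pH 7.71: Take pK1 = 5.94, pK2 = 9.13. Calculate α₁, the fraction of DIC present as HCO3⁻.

α₁ = 1 / (1 + [H⁺]/K1 + K2/[H⁺]) = 1 / (1 + 10^-1.77 + 10^-1.42)
   = 1 / (1 + 0.016982 + 0.038019) = 1/1.0550 = 0.9479

α₁ = 0.948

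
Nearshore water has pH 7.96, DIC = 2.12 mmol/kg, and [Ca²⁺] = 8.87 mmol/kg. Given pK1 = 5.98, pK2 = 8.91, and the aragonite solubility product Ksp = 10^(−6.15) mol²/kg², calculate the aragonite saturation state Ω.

α₂ = 1 / (1 + [H⁺]/K2 + [H⁺]²/(K1K2)) = 1 / (1 + 10^+0.95 + 10^-1.03)
   = 1 / (1 + 8.9125 + 0.093325) = 1/10.006 = 0.09994
[CO3²⁻] = α₂ × DIC = 0.09994 × 2.12 = 0.2119 mmol/kg
Ksp = 10^(−6.15) = 7.079×10^-7
Ω = [Ca²⁺][CO3²⁻]/Ksp = (8.87×10^-3)(2.119×10^-4) / 7.079×10^-7 = 2.65

Ω = 2.65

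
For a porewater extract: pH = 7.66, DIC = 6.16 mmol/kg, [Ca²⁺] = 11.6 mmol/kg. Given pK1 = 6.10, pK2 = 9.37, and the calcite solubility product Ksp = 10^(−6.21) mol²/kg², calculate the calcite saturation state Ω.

α₂ = 1 / (1 + [H⁺]/K2 + [H⁺]²/(K1K2)) = 1 / (1 + 10^+1.71 + 10^+0.15)
   = 1 / (1 + 51.286 + 1.4125) = 1/53.699 = 0.01862
[CO3²⁻] = α₂ × DIC = 0.01862 × 6.16 = 0.1147 mmol/kg
Ksp = 10^(−6.21) = 6.166×10^-7
Ω = [Ca²⁺][CO3²⁻]/Ksp = (11.6×10^-3)(1.147×10^-4) / 6.166×10^-7 = 2.16

Ω = 2.16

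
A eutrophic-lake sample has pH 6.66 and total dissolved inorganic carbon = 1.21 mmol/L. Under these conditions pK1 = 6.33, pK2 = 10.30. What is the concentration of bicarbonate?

[HCO3⁻] = 0.824 mmol/L

α₁ = 1 / (1 + [H⁺]/K1 + K2/[H⁺]) = 1 / (1 + 10^-0.33 + 10^-3.64)
   = 1 / (1 + 0.46774 + 0.00022909) = 1/1.4680 = 0.6812
[HCO3⁻] = α₁ × DIC = 0.6812 × 1.21 = 0.824 mmol/L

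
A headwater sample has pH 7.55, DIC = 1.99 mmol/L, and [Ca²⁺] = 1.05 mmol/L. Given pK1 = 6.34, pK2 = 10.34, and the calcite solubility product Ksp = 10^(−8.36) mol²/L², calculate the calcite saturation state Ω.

α₂ = 1 / (1 + [H⁺]/K2 + [H⁺]²/(K1K2)) = 1 / (1 + 10^+2.79 + 10^+1.58)
   = 1 / (1 + 616.60 + 38.019) = 1/655.61 = 0.001525
[CO3²⁻] = α₂ × DIC = 0.001525 × 1.99 = 0.003035 mmol/L = 3.035 μmol/L
Ksp = 10^(−8.36) = 4.365×10^-9
Ω = [Ca²⁺][CO3²⁻]/Ksp = (1.05×10^-3)(3.035×10^-6) / 4.365×10^-9 = 0.730

Ω = 0.730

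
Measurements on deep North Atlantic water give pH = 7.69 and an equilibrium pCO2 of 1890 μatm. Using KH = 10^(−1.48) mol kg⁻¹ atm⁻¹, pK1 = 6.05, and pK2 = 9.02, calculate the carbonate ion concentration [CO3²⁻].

[CO2*] = KH · pCO2 = 10^(−1.48) × 1890×10^-6 = 6.258×10^-5 mol/kg
α₀ = 1/(1 + K1/[H⁺] + K1K2/[H⁺]²) = 1/(1 + 10^+1.64 + 10^+0.31) = 0.02142
DIC = [CO2*]/α₀ = 6.258×10^-5 / 0.02142 = 2.922 mmol/kg
[CO3²⁻] = α₂·DIC; α₂ = 0.04373, so [CO3²⁻] = 0.04373 × 2.922 = 0.128 mmol/kg

[CO3²⁻] = 0.128 mmol/kg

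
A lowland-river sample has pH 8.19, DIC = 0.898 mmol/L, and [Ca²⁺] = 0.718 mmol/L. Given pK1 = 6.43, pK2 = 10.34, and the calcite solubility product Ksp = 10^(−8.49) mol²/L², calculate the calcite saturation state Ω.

α₂ = 1 / (1 + [H⁺]/K2 + [H⁺]²/(K1K2)) = 1 / (1 + 10^+2.15 + 10^+0.39)
   = 1 / (1 + 141.25 + 2.4547) = 1/144.71 = 0.006910
[CO3²⁻] = α₂ × DIC = 0.006910 × 0.898 = 0.006206 mmol/L = 6.206 μmol/L
Ksp = 10^(−8.49) = 3.236×10^-9
Ω = [Ca²⁺][CO3²⁻]/Ksp = (0.718×10^-3)(6.206×10^-6) / 3.236×10^-9 = 1.38

Ω = 1.38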